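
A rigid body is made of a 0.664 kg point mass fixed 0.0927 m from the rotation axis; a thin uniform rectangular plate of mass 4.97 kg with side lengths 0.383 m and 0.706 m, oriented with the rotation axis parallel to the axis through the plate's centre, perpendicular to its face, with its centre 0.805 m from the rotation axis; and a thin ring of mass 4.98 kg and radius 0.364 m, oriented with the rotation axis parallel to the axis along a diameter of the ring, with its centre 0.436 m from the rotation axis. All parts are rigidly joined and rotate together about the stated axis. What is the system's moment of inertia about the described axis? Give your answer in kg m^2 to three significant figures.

Point mass: I_cm = 0; centre at d = 0.0927 m, so I = I_cm + Md² gives I = 0 + (0.664)(0.0927)² = 0.0057059 kg m^2.
Rectangular plate: I_cm = (1/12)M(a²+b²) = (1/12)(4.97)[(0.383)² + (0.706)²] = 0.26719 kg m^2; centre at d = 0.805 m, so I = I_cm + Md² gives I = 0.26719 + (4.97)(0.805)² = 3.4879 kg m^2.
Thin ring: I_cm = (1/2)MR² = (1/2)(4.98)(0.364)² = 0.32992 kg m^2; centre at d = 0.436 m, so I = I_cm + Md² gives I = 0.32992 + (4.98)(0.436)² = 1.2766 kg m^2.
Total I = 0.0057059 + 3.4879 + 1.2766 = 4.7702 kg m^2.

4.77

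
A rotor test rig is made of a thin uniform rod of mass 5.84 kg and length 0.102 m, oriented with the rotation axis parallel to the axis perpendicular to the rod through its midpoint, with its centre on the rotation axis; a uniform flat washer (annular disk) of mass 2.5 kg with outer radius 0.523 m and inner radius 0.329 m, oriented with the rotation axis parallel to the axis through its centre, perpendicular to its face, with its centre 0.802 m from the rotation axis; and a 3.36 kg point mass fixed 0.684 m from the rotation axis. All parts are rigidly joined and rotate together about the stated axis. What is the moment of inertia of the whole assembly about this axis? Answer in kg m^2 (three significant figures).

3.66

Thin rod: I_cm = (1/12)ML² = (1/12)(5.84)(0.102)² = 0.0050633 kg m^2; axis through the centre, so I = 0.0050633 kg m^2.
Annular disk: I_cm = (1/2)M(R²+r²) = (1/2)(2.5)[(0.523)² + (0.329)²] = 0.47721 kg m^2; centre at d = 0.802 m, so I = I_cm + Md² gives I = 0.47721 + (2.5)(0.802)² = 2.0852 kg m^2.
Point mass: I_cm = 0; centre at d = 0.684 m, so I = I_cm + Md² gives I = 0 + (3.36)(0.684)² = 1.572 kg m^2.
Total I = 0.0050633 + 2.0852 + 1.572 = 3.6623 kg m^2.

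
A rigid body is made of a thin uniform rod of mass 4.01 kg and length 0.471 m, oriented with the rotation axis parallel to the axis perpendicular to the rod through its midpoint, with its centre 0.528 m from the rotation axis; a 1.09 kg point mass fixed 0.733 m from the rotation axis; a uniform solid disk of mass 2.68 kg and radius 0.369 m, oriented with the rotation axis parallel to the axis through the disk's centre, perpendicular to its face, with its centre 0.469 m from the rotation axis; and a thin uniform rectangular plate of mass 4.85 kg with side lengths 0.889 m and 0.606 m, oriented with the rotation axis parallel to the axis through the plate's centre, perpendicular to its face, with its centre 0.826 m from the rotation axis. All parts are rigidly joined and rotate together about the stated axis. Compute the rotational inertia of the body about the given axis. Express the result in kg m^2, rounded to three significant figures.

6.33

Thin rod: I_cm = (1/12)ML² = (1/12)(4.01)(0.471)² = 0.074132 kg m^2; centre at d = 0.528 m, so the parallel axis theorem gives I = 0.074132 + (4.01)(0.528)² = 1.1921 kg m^2.
Point mass: I_cm = 0; centre at d = 0.733 m, so the parallel axis theorem gives I = 0 + (1.09)(0.733)² = 0.58565 kg m^2.
Solid disk: I_cm = (1/2)MR² = (1/2)(2.68)(0.369)² = 0.18246 kg m^2; centre at d = 0.469 m, so the parallel axis theorem gives I = 0.18246 + (2.68)(0.469)² = 0.77195 kg m^2.
Rectangular plate: I_cm = (1/12)M(a²+b²) = (1/12)(4.85)[(0.889)² + (0.606)²] = 0.46785 kg m^2; centre at d = 0.826 m, so the parallel axis theorem gives I = 0.46785 + (4.85)(0.826)² = 3.7769 kg m^2.
Total I = 1.1921 + 0.58565 + 0.77195 + 3.7769 = 6.3265 kg m^2.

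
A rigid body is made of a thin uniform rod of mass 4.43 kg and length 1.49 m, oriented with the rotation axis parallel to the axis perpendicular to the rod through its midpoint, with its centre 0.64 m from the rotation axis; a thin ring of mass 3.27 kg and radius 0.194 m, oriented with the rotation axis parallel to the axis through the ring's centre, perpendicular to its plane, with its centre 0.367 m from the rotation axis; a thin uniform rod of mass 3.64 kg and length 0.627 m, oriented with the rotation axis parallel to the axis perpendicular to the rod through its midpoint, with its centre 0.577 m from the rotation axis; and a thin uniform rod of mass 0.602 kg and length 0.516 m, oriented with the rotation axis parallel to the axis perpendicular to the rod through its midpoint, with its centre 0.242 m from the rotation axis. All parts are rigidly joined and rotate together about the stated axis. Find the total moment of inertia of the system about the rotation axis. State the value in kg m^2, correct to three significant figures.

Thin rod: I_cm = (1/12)ML² = (1/12)(4.43)(1.49)² = 0.81959 kg m^2; centre at d = 0.64 m, so I = I_cm + Md² gives I = 0.81959 + (4.43)(0.64)² = 2.6341 kg m^2.
Thin ring: I_cm = MR² = (3.27)(0.194)² = 0.12307 kg m^2; centre at d = 0.367 m, so I = I_cm + Md² gives I = 0.12307 + (3.27)(0.367)² = 0.5635 kg m^2.
Thin rod: I_cm = (1/12)ML² = (1/12)(3.64)(0.627)² = 0.11925 kg m^2; centre at d = 0.577 m, so I = I_cm + Md² gives I = 0.11925 + (3.64)(0.577)² = 1.3311 kg m^2.
Thin rod: I_cm = (1/12)ML² = (1/12)(0.602)(0.516)² = 0.013357 kg m^2; centre at d = 0.242 m, so I = I_cm + Md² gives I = 0.013357 + (0.602)(0.242)² = 0.048613 kg m^2.
Total I = 2.6341 + 0.5635 + 1.3311 + 0.048613 = 4.5773 kg m^2.

4.58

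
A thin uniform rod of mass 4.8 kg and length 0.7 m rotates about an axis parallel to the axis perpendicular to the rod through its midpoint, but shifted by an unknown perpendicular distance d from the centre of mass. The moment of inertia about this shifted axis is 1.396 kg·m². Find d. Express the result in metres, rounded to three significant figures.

0.500

About the centre-of-mass axis, I_cm = (1/12)ML² = (1/12)(4.8)(0.7)² = 0.196 kg·m².
Parallel axis theorem: I = I_cm + Md², so Md² = 1.396 − 0.196 = 1.2 kg·m².
d = √(1.2 / 4.8) = 0.5 m.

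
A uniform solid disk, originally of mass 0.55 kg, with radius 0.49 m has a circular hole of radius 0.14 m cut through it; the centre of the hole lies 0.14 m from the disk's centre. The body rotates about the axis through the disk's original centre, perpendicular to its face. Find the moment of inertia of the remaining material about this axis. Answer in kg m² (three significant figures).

Unpierced body about its centre: I₀ = (1/2)MR² = (1/2)(0.55)(0.49)² = 0.066028 kg m².
The removed disk has mass m = M·(r/R)² = (0.55)(0.14/0.49)² = 0.044898 kg (same uniform areal density).
Its moment of inertia about the rotation axis (parallel-axis theorem): I_hole = (1/2)mr² + md² = (1/2)(0.044898)(0.14)² + (0.044898)(0.14)² = 0.00132 kg m².
Treating the hole as negative mass, I = I₀ − I_hole = 0.066028 − 0.00132 = 0.064708 kg m².

0.0647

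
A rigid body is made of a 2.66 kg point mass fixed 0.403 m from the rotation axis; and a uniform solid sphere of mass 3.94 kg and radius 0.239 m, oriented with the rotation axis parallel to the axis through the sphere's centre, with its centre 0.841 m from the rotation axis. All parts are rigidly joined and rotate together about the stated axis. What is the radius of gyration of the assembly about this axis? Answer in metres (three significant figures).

0.708

Point mass: I_cm = 0; centre at d = 0.403 m, so the parallel axis theorem gives I = 0 + (2.66)(0.403)² = 0.43201 kg·m².
Solid sphere: I_cm = (2/5)MR² = (2/5)(3.94)(0.239)² = 0.090023 kg·m²; centre at d = 0.841 m, so the parallel axis theorem gives I = 0.090023 + (3.94)(0.841)² = 2.8767 kg·m².
Total I = 3.3087 kg·m²; total mass M = 6.6 kg.
k = √(I/M) = √(3.3087/6.6) = 0.70804 m.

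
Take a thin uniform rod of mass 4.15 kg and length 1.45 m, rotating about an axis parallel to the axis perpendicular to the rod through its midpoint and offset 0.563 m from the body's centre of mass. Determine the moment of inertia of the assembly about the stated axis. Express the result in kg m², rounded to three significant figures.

I_cm = (1/12)ML² = (1/12)(4.15)(1.45)² = 0.72711 kg m²; centre at d = 0.563 m, so I = I_cm + Md² gives I = 0.72711 + (4.15)(0.563)² = 2.0425 kg m².

2.04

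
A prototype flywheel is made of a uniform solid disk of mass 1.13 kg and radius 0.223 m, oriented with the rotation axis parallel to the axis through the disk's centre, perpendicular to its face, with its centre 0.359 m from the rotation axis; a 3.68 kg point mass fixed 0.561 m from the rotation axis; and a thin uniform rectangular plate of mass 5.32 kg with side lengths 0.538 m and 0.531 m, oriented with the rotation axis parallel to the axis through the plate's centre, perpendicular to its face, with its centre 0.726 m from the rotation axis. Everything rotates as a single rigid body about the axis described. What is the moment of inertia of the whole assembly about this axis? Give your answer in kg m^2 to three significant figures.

Solid disk: I_cm = (1/2)MR² = (1/2)(1.13)(0.223)² = 0.028097 kg m^2; centre at d = 0.359 m, so the parallel axis theorem gives I = 0.028097 + (1.13)(0.359)² = 0.17373 kg m^2.
Point mass: I_cm = 0; centre at d = 0.561 m, so the parallel axis theorem gives I = 0 + (3.68)(0.561)² = 1.1582 kg m^2.
Rectangular plate: I_cm = (1/12)M(a²+b²) = (1/12)(5.32)[(0.538)² + (0.531)²] = 0.25332 kg m^2; centre at d = 0.726 m, so the parallel axis theorem gives I = 0.25332 + (5.32)(0.726)² = 3.0574 kg m^2.
Total I = 0.17373 + 1.1582 + 3.0574 = 4.3893 kg m^2.

4.39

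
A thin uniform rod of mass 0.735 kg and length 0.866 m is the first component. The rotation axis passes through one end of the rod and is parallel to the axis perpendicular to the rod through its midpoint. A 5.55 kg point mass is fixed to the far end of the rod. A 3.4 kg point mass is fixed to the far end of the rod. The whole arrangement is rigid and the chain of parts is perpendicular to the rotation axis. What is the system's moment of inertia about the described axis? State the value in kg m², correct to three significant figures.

6.90

Thin rod: I_cm = (1/12)ML² = (1/12)(0.735)(0.866)² = 0.045935 kg m²; centre at d = 0.433 m, so I = I_cm + Md² gives I = 0.045935 + (0.735)(0.433)² = 0.18374 kg m².
Point mass: I_cm = 0; centre at d = 0.433 + 0.433 = 0.866 m, so I = I_cm + Md² gives I = 0 + (5.55)(0.866)² = 4.1623 kg m².
Point mass: I_cm = 0; centre at d = 0.433 + 0.433 = 0.866 m, so I = I_cm + Md² gives I = 0 + (3.4)(0.866)² = 2.5499 kg m².
Total I = 0.18374 + 4.1623 + 2.5499 = 6.8958 kg m².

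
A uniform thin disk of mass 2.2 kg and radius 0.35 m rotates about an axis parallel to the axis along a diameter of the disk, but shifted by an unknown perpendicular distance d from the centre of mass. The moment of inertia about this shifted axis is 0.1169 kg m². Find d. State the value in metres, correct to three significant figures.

About the centre-of-mass axis, I_cm = (1/4)MR² = (1/4)(2.2)(0.35)² = 0.067375 kg m².
Parallel axis theorem: I = I_cm + Md², so Md² = 0.1169 − 0.067375 = 0.049525 kg m².
d = √(0.049525 / 2.2) = 0.15004 m.

0.150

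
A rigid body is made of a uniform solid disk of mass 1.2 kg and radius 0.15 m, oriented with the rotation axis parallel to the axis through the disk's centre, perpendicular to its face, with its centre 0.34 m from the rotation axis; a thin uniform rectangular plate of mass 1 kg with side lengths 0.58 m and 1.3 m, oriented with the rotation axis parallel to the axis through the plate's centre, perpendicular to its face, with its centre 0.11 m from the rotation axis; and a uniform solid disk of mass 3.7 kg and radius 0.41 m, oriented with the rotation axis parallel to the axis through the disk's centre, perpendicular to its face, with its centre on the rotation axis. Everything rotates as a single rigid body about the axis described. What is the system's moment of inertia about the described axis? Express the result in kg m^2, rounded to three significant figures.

Solid disk: I_cm = (1/2)MR² = (1/2)(1.2)(0.15)² = 0.0135 kg m^2; centre at d = 0.34 m, so the parallel axis theorem gives I = 0.0135 + (1.2)(0.34)² = 0.15222 kg m^2.
Rectangular plate: I_cm = (1/12)M(a²+b²) = (1/12)(1)[(0.58)² + (1.3)²] = 0.16887 kg m^2; centre at d = 0.11 m, so the parallel axis theorem gives I = 0.16887 + (1)(0.11)² = 0.18097 kg m^2.
Solid disk: I_cm = (1/2)MR² = (1/2)(3.7)(0.41)² = 0.31098 kg m^2; axis through the centre, so I = 0.31098 kg m^2.
Total I = 0.15222 + 0.18097 + 0.31098 = 0.64417 kg m^2.

0.644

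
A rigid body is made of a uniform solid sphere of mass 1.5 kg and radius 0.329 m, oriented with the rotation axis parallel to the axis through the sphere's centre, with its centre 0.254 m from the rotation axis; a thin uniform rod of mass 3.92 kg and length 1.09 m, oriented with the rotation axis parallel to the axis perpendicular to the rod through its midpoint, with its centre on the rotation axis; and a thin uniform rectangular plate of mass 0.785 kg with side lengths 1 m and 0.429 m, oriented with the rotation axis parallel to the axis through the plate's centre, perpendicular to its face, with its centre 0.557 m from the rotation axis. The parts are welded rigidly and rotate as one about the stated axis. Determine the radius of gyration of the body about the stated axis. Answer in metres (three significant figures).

Solid sphere: I_cm = (2/5)MR² = (2/5)(1.5)(0.329)² = 0.064945 kg m^2; centre at d = 0.254 m, so the parallel axis theorem gives I = 0.064945 + (1.5)(0.254)² = 0.16172 kg m^2.
Thin rod: I_cm = (1/12)ML² = (1/12)(3.92)(1.09)² = 0.38811 kg m^2; axis through the centre, so I = 0.38811 kg m^2.
Rectangular plate: I_cm = (1/12)M(a²+b²) = (1/12)(0.785)[(1)² + (0.429)²] = 0.077456 kg m^2; centre at d = 0.557 m, so the parallel axis theorem gives I = 0.077456 + (0.785)(0.557)² = 0.321 kg m^2.
Total I = 0.87083 kg m^2; total mass M = 6.205 kg.
k = √(I/M) = √(0.87083/6.205) = 0.37462 m.

0.375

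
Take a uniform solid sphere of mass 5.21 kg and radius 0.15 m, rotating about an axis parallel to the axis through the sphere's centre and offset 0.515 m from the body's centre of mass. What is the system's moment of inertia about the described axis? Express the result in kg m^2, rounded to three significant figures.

1.43

I_cm = (2/5)MR² = (2/5)(5.21)(0.15)² = 0.04689 kg m^2; centre at d = 0.515 m, so the parallel axis theorem gives I = 0.04689 + (5.21)(0.515)² = 1.4287 kg m^2.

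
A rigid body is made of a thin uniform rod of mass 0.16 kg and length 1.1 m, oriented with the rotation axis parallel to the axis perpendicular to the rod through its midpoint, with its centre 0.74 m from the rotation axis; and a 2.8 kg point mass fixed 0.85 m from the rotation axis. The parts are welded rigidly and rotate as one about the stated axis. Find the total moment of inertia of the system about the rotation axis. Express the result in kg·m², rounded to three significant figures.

2.13

Thin rod: I_cm = (1/12)ML² = (1/12)(0.16)(1.1)² = 0.016133 kg·m²; centre at d = 0.74 m, so the parallel axis theorem gives I = 0.016133 + (0.16)(0.74)² = 0.10375 kg·m².
Point mass: I_cm = 0; centre at d = 0.85 m, so the parallel axis theorem gives I = 0 + (2.8)(0.85)² = 2.023 kg·m².
Total I = 0.10375 + 2.023 = 2.1267 kg·m².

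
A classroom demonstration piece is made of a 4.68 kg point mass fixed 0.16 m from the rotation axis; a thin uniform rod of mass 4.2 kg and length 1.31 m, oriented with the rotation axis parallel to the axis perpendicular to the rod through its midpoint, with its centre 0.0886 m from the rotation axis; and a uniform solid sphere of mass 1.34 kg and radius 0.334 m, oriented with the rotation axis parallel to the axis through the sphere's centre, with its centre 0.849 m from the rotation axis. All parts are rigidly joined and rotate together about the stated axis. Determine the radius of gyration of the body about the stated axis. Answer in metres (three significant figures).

Point mass: I_cm = 0; centre at d = 0.16 m, so the parallel axis theorem gives I = 0 + (4.68)(0.16)² = 0.11981 kg·m².
Thin rod: I_cm = (1/12)ML² = (1/12)(4.2)(1.31)² = 0.60064 kg·m²; centre at d = 0.0886 m, so the parallel axis theorem gives I = 0.60064 + (4.2)(0.0886)² = 0.6336 kg·m².
Solid sphere: I_cm = (2/5)MR² = (2/5)(1.34)(0.334)² = 0.059794 kg·m²; centre at d = 0.849 m, so the parallel axis theorem gives I = 0.059794 + (1.34)(0.849)² = 1.0257 kg·m².
Total I = 1.7791 kg·m²; total mass M = 10.22 kg.
k = √(I/M) = √(1.7791/10.22) = 0.41723 m.

0.417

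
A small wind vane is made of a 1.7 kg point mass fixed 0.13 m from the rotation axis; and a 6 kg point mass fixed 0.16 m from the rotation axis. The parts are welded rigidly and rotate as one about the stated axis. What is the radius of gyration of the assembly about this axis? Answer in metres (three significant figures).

Point mass: I_cm = 0; centre at d = 0.13 m, so the parallel axis theorem gives I = 0 + (1.7)(0.13)² = 0.02873 kg m^2.
Point mass: I_cm = 0; centre at d = 0.16 m, so the parallel axis theorem gives I = 0 + (6)(0.16)² = 0.1536 kg m^2.
Total I = 0.18233 kg m^2; total mass M = 7.7 kg.
k = √(I/M) = √(0.18233/7.7) = 0.15388 m.

0.154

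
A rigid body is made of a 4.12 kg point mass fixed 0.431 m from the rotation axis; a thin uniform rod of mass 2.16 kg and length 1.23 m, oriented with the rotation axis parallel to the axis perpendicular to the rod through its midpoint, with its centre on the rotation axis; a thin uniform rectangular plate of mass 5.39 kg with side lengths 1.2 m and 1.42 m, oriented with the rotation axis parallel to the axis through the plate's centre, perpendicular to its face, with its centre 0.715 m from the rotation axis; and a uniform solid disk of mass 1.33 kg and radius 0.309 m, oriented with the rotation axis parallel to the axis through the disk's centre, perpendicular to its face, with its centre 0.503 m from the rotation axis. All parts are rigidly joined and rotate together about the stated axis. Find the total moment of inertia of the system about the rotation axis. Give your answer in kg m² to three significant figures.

Point mass: I_cm = 0; centre at d = 0.431 m, so I = I_cm + Md² gives I = 0 + (4.12)(0.431)² = 0.76534 kg m².
Thin rod: I_cm = (1/12)ML² = (1/12)(2.16)(1.23)² = 0.27232 kg m²; axis through the centre, so I = 0.27232 kg m².
Rectangular plate: I_cm = (1/12)M(a²+b²) = (1/12)(5.39)[(1.2)² + (1.42)²] = 1.5525 kg m²; centre at d = 0.715 m, so I = I_cm + Md² gives I = 1.5525 + (5.39)(0.715)² = 4.308 kg m².
Solid disk: I_cm = (1/2)MR² = (1/2)(1.33)(0.309)² = 0.063495 kg m²; centre at d = 0.503 m, so I = I_cm + Md² gives I = 0.063495 + (1.33)(0.503)² = 0.4 kg m².
Total I = 0.76534 + 0.27232 + 4.308 + 0.4 = 5.7457 kg m².

5.75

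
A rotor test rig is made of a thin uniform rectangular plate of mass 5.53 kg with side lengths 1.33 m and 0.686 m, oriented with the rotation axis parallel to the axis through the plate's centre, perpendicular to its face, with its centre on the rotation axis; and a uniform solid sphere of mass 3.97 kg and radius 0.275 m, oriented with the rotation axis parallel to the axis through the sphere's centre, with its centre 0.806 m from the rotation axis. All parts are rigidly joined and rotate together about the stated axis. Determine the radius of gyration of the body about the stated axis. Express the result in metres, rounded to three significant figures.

0.627

Rectangular plate: I_cm = (1/12)M(a²+b²) = (1/12)(5.53)[(1.33)² + (0.686)²] = 1.032 kg m^2; axis through the centre, so I = 1.032 kg m^2.
Solid sphere: I_cm = (2/5)MR² = (2/5)(3.97)(0.275)² = 0.12009 kg m^2; centre at d = 0.806 m, so the parallel axis theorem gives I = 0.12009 + (3.97)(0.806)² = 2.6991 kg m^2.
Total I = 3.7312 kg m^2; total mass M = 9.5 kg.
k = √(I/M) = √(3.7312/9.5) = 0.6267 m.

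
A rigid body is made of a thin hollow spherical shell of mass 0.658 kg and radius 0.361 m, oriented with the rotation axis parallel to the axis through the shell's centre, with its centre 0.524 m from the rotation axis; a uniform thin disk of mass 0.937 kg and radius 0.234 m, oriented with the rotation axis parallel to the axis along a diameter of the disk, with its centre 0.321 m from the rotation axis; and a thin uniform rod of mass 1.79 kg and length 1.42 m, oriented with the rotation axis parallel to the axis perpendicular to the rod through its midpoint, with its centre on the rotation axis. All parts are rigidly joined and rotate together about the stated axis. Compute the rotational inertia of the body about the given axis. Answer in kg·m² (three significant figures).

0.648

Spherical shell: I_cm = (2/3)MR² = (2/3)(0.658)(0.361)² = 0.057167 kg·m²; centre at d = 0.524 m, so the parallel axis theorem gives I = 0.057167 + (0.658)(0.524)² = 0.23784 kg·m².
Thin disk: I_cm = (1/4)MR² = (1/4)(0.937)(0.234)² = 0.012827 kg·m²; centre at d = 0.321 m, so the parallel axis theorem gives I = 0.012827 + (0.937)(0.321)² = 0.10938 kg·m².
Thin rod: I_cm = (1/12)ML² = (1/12)(1.79)(1.42)² = 0.30078 kg·m²; axis through the centre, so I = 0.30078 kg·m².
Total I = 0.23784 + 0.10938 + 0.30078 = 0.64799 kg·m².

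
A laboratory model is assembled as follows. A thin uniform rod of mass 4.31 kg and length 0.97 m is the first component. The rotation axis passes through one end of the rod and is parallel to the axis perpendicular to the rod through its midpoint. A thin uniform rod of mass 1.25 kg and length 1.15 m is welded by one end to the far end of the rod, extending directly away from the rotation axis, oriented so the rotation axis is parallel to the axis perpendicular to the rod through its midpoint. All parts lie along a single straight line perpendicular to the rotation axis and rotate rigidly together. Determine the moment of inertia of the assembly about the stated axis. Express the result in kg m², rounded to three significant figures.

4.47

Thin rod: I_cm = (1/12)ML² = (1/12)(4.31)(0.97)² = 0.33794 kg m²; centre at d = 0.485 m, so I = I_cm + Md² gives I = 0.33794 + (4.31)(0.485)² = 1.3518 kg m².
Thin rod: I_cm = (1/12)ML² = (1/12)(1.25)(1.15)² = 0.13776 kg m²; centre at d = 0.485 + 0.485 + 0.575 = 1.545 m, so I = I_cm + Md² gives I = 0.13776 + (1.25)(1.545)² = 3.1215 kg m².
Total I = 1.3518 + 3.1215 = 4.4733 kg m².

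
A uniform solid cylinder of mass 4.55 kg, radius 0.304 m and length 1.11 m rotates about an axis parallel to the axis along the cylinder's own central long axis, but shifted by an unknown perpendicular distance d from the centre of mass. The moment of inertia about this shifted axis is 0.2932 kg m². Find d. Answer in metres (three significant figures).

0.135

About the centre-of-mass axis, I_cm = (1/2)MR² = (1/2)(4.55)(0.304)² = 0.21025 kg m².
Parallel axis theorem: I = I_cm + Md², so Md² = 0.2932 − 0.21025 = 0.082954 kg m².
d = √(0.082954 / 4.55) = 0.13502 m.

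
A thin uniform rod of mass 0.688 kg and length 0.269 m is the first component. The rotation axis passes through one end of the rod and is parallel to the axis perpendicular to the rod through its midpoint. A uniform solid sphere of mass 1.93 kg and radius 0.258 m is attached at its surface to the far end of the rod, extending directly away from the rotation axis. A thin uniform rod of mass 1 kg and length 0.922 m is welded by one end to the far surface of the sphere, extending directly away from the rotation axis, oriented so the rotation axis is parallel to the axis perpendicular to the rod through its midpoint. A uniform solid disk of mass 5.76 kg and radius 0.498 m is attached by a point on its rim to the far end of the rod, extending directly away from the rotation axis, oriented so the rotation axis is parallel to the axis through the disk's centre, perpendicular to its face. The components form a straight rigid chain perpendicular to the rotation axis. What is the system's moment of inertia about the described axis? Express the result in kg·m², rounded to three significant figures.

30.9

Thin rod: I_cm = (1/12)ML² = (1/12)(0.688)(0.269)² = 0.0041487 kg·m²; centre at d = 0.1345 m, so I = I_cm + Md² gives I = 0.0041487 + (0.688)(0.1345)² = 0.016595 kg·m².
Solid sphere: I_cm = (2/5)MR² = (2/5)(1.93)(0.258)² = 0.051387 kg·m²; centre at d = 0.1345 + 0.1345 + 0.258 = 0.527 m, so I = I_cm + Md² gives I = 0.051387 + (1.93)(0.527)² = 0.5874 kg·m².
Thin rod: I_cm = (1/12)ML² = (1/12)(1)(0.922)² = 0.07084 kg·m²; centre at d = 0.1345 + 0.1345 + 0.258 + 0.258 + 0.461 = 1.246 m, so I = I_cm + Md² gives I = 0.07084 + (1)(1.246)² = 1.6234 kg·m².
Solid disk: I_cm = (1/2)MR² = (1/2)(5.76)(0.498)² = 0.71425 kg·m²; centre at d = 0.1345 + 0.1345 + 0.258 + 0.258 + 0.461 + 0.461 + 0.498 = 2.205 m, so I = I_cm + Md² gives I = 0.71425 + (5.76)(2.205)² = 28.72 kg·m².
Total I = 0.016595 + 0.5874 + 1.6234 + 28.72 = 30.947 kg·m².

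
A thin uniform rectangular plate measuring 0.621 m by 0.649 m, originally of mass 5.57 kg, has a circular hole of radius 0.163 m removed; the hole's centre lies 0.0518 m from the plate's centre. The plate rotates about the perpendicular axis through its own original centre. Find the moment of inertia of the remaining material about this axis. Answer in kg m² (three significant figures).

Unpierced body about its centre: I₀ = (1/12)M(a²+b²) = (1/12)(5.57)[(0.621)² + (0.649)²] = 0.37451 kg m².
The removed disk has mass m = M·πr²/(ab) = (5.57)·π(0.163)²/(0.621·0.649) = 1.1536 kg (same uniform areal density).
Its moment of inertia about the rotation axis (parallel-axis theorem): I_hole = (1/2)mr² + md² = (1/2)(1.1536)(0.163)² + (1.1536)(0.0518)² = 0.01842 kg m².
Treating the hole as negative mass, I = I₀ − I_hole = 0.37451 − 0.01842 = 0.35609 kg m².

0.356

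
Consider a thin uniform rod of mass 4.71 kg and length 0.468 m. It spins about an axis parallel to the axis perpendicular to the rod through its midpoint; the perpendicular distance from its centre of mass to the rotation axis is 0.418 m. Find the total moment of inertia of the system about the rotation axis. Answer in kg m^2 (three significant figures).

I_cm = (1/12)ML² = (1/12)(4.71)(0.468)² = 0.085967 kg m^2; centre at d = 0.418 m, so I = I_cm + Md² gives I = 0.085967 + (4.71)(0.418)² = 0.90892 kg m^2.

0.909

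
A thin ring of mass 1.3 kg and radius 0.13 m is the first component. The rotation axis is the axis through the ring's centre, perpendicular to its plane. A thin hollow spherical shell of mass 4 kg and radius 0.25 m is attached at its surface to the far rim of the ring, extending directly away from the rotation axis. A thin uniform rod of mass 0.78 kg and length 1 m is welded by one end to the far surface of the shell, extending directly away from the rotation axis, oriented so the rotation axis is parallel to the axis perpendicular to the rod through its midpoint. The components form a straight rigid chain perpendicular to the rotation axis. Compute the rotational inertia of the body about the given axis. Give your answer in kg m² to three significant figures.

Thin ring: I_cm = MR² = (1.3)(0.13)² = 0.02197 kg m²; axis through the centre, so I = 0.02197 kg m².
Spherical shell: I_cm = (2/3)MR² = (2/3)(4)(0.25)² = 0.16667 kg m²; centre at d = 0.13 + 0.25 = 0.38 m, so the parallel axis theorem gives I = 0.16667 + (4)(0.38)² = 0.74427 kg m².
Thin rod: I_cm = (1/12)ML² = (1/12)(0.78)(1)² = 0.065 kg m²; centre at d = 0.13 + 0.25 + 0.25 + 0.5 = 1.13 m, so the parallel axis theorem gives I = 0.065 + (0.78)(1.13)² = 1.061 kg m².
Total I = 0.02197 + 0.74427 + 1.061 = 1.8272 kg m².

1.83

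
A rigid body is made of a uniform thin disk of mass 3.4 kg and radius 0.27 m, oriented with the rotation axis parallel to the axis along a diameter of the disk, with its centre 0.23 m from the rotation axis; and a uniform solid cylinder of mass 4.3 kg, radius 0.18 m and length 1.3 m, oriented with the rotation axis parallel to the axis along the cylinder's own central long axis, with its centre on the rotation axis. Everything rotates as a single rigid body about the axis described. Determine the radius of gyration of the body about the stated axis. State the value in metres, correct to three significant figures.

0.201

Thin disk: I_cm = (1/4)MR² = (1/4)(3.4)(0.27)² = 0.061965 kg·m²; centre at d = 0.23 m, so the parallel axis theorem gives I = 0.061965 + (3.4)(0.23)² = 0.24183 kg·m².
Solid cylinder: I_cm = (1/2)MR² = (1/2)(4.3)(0.18)² = 0.06966 kg·m²; axis through the centre, so I = 0.06966 kg·m².
Total I = 0.31149 kg·m²; total mass M = 7.7 kg.
k = √(I/M) = √(0.31149/7.7) = 0.20113 m.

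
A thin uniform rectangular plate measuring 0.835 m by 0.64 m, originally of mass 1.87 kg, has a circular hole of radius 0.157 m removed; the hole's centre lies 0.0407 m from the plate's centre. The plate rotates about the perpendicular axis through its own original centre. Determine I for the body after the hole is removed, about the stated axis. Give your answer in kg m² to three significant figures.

Unpierced body about its centre: I₀ = (1/12)M(a²+b²) = (1/12)(1.87)[(0.835)² + (0.64)²] = 0.17248 kg m².
The removed disk has mass m = M·πr²/(ab) = (1.87)·π(0.157)²/(0.835·0.64) = 0.27097 kg (same uniform areal density).
Its moment of inertia about the rotation axis (parallel-axis theorem): I_hole = (1/2)mr² + md² = (1/2)(0.27097)(0.157)² + (0.27097)(0.0407)² = 0.0037885 kg m².
Treating the hole as negative mass, I = I₀ − I_hole = 0.17248 − 0.0037885 = 0.16869 kg m².

0.169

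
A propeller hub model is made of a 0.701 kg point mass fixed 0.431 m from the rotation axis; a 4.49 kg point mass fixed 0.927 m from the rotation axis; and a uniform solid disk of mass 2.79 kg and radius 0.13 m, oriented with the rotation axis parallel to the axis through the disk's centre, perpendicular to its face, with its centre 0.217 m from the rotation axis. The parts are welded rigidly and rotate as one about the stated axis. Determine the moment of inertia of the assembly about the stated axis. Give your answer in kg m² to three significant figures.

4.14

Point mass: I_cm = 0; centre at d = 0.431 m, so I = I_cm + Md² gives I = 0 + (0.701)(0.431)² = 0.13022 kg m².
Point mass: I_cm = 0; centre at d = 0.927 m, so I = I_cm + Md² gives I = 0 + (4.49)(0.927)² = 3.8584 kg m².
Solid disk: I_cm = (1/2)MR² = (1/2)(2.79)(0.13)² = 0.023576 kg m²; centre at d = 0.217 m, so I = I_cm + Md² gives I = 0.023576 + (2.79)(0.217)² = 0.15495 kg m².
Total I = 0.13022 + 3.8584 + 0.15495 = 4.1436 kg m².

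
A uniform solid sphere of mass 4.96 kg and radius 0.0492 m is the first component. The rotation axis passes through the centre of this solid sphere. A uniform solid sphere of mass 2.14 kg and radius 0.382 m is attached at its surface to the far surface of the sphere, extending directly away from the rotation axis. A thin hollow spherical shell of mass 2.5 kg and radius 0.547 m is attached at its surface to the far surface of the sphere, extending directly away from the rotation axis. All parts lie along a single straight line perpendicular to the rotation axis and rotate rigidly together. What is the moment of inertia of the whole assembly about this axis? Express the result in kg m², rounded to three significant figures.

Solid sphere: I_cm = (2/5)MR² = (2/5)(4.96)(0.0492)² = 0.0048025 kg m²; axis through the centre, so I = 0.0048025 kg m².
Solid sphere: I_cm = (2/5)MR² = (2/5)(2.14)(0.382)² = 0.12491 kg m²; centre at d = 0.0492 + 0.382 = 0.4312 m, so the parallel axis theorem gives I = 0.12491 + (2.14)(0.4312)² = 0.52281 kg m².
Spherical shell: I_cm = (2/3)MR² = (2/3)(2.5)(0.547)² = 0.49868 kg m²; centre at d = 0.0492 + 0.382 + 0.382 + 0.547 = 1.3602 m, so the parallel axis theorem gives I = 0.49868 + (2.5)(1.3602)² = 5.124 kg m².
Total I = 0.0048025 + 0.52281 + 5.124 = 5.6517 kg m².

5.65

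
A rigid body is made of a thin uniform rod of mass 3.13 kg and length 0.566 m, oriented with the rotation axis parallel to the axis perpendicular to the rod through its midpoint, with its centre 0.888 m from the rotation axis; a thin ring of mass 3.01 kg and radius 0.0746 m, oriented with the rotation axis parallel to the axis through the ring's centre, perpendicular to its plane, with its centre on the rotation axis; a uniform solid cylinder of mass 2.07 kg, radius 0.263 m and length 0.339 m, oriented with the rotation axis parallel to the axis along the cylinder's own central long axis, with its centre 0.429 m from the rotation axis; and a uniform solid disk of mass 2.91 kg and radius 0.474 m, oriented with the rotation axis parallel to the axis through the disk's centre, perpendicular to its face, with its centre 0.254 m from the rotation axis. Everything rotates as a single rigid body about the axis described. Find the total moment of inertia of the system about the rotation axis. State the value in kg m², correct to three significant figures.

Thin rod: I_cm = (1/12)ML² = (1/12)(3.13)(0.566)² = 0.08356 kg m²; centre at d = 0.888 m, so the parallel axis theorem gives I = 0.08356 + (3.13)(0.888)² = 2.5517 kg m².
Thin ring: I_cm = MR² = (3.01)(0.0746)² = 0.016751 kg m²; axis through the centre, so I = 0.016751 kg m².
Solid cylinder: I_cm = (1/2)MR² = (1/2)(2.07)(0.263)² = 0.07159 kg m²; centre at d = 0.429 m, so the parallel axis theorem gives I = 0.07159 + (2.07)(0.429)² = 0.45255 kg m².
Solid disk: I_cm = (1/2)MR² = (1/2)(2.91)(0.474)² = 0.3269 kg m²; centre at d = 0.254 m, so the parallel axis theorem gives I = 0.3269 + (2.91)(0.254)² = 0.51465 kg m².
Total I = 2.5517 + 0.016751 + 0.45255 + 0.51465 = 3.5357 kg m².

3.54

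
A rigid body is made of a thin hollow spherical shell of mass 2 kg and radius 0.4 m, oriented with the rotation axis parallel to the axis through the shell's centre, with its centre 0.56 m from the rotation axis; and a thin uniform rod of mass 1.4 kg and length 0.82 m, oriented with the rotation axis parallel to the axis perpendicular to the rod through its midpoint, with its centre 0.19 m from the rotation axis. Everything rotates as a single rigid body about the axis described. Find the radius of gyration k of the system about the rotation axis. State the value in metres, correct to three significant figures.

0.534

Spherical shell: I_cm = (2/3)MR² = (2/3)(2)(0.4)² = 0.21333 kg m^2; centre at d = 0.56 m, so I = I_cm + Md² gives I = 0.21333 + (2)(0.56)² = 0.84053 kg m^2.
Thin rod: I_cm = (1/12)ML² = (1/12)(1.4)(0.82)² = 0.078447 kg m^2; centre at d = 0.19 m, so I = I_cm + Md² gives I = 0.078447 + (1.4)(0.19)² = 0.12899 kg m^2.
Total I = 0.96952 kg m^2; total mass M = 3.4 kg.
k = √(I/M) = √(0.96952/3.4) = 0.534 m.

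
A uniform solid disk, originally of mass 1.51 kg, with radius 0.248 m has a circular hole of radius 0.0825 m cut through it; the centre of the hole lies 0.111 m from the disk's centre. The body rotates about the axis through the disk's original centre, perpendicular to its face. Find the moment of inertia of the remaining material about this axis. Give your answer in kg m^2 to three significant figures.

Unpierced body about its centre: I₀ = (1/2)MR² = (1/2)(1.51)(0.248)² = 0.046436 kg m^2.
The removed disk has mass m = M·(r/R)² = (1.51)(0.0825/0.248)² = 0.1671 kg (same uniform areal density).
Its moment of inertia about the rotation axis (parallel-axis theorem): I_hole = (1/2)mr² + md² = (1/2)(0.1671)(0.0825)² + (0.1671)(0.111)² = 0.0026275 kg m^2.
Treating the hole as negative mass, I = I₀ − I_hole = 0.046436 − 0.0026275 = 0.043808 kg m^2.

0.0438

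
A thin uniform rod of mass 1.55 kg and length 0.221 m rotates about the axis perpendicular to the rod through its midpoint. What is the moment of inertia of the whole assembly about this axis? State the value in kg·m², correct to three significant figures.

0.00631

I_cm = (1/12)ML² = (1/12)(1.55)(0.221)² = 0.0063086 kg·m²; axis through the centre, so I = 0.0063086 kg·m².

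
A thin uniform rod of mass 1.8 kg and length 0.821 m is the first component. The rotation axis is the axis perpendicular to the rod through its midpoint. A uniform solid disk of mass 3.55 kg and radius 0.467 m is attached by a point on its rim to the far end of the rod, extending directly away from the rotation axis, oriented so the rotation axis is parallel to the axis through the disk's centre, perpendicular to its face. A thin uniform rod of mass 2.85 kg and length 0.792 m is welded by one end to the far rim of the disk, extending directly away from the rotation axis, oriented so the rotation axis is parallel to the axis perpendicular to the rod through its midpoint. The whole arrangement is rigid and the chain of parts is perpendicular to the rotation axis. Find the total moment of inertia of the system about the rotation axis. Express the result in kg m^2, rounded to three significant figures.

Thin rod: I_cm = (1/12)ML² = (1/12)(1.8)(0.821)² = 0.10111 kg m^2; axis through the centre, so I = 0.10111 kg m^2.
Solid disk: I_cm = (1/2)MR² = (1/2)(3.55)(0.467)² = 0.38711 kg m^2; centre at d = 0.4105 + 0.467 = 0.8775 m, so I = I_cm + Md² gives I = 0.38711 + (3.55)(0.8775)² = 3.1206 kg m^2.
Thin rod: I_cm = (1/12)ML² = (1/12)(2.85)(0.792)² = 0.14898 kg m^2; centre at d = 0.4105 + 0.467 + 0.467 + 0.396 = 1.7405 m, so I = I_cm + Md² gives I = 0.14898 + (2.85)(1.7405)² = 8.7826 kg m^2.
Total I = 0.10111 + 3.1206 + 8.7826 = 12.004 kg m^2.

12.0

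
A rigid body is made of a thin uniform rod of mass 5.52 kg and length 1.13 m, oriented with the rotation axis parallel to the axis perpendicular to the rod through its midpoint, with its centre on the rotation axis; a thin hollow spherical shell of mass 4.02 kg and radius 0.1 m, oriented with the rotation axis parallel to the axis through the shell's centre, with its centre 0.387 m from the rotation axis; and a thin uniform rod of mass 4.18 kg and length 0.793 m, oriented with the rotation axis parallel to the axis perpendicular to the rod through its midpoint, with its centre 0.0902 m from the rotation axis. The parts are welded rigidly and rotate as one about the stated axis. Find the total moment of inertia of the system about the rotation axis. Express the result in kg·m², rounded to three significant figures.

Thin rod: I_cm = (1/12)ML² = (1/12)(5.52)(1.13)² = 0.58737 kg·m²; axis through the centre, so I = 0.58737 kg·m².
Spherical shell: I_cm = (2/3)MR² = (2/3)(4.02)(0.1)² = 0.0268 kg·m²; centre at d = 0.387 m, so the parallel axis theorem gives I = 0.0268 + (4.02)(0.387)² = 0.62887 kg·m².
Thin rod: I_cm = (1/12)ML² = (1/12)(4.18)(0.793)² = 0.21905 kg·m²; centre at d = 0.0902 m, so the parallel axis theorem gives I = 0.21905 + (4.18)(0.0902)² = 0.25306 kg·m².
Total I = 0.58737 + 0.62887 + 0.25306 = 1.4693 kg·m².

1.47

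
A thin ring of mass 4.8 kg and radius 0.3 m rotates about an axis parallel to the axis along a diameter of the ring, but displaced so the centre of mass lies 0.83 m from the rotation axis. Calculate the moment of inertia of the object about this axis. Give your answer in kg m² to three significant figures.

3.52

I_cm = (1/2)MR² = (1/2)(4.8)(0.3)² = 0.216 kg m²; centre at d = 0.83 m, so I = I_cm + Md² gives I = 0.216 + (4.8)(0.83)² = 3.5227 kg m².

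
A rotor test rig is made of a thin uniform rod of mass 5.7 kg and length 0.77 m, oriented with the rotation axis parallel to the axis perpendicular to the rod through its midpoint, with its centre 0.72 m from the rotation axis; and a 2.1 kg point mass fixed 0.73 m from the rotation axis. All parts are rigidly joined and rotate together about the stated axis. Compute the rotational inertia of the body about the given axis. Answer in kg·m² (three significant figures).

4.36

Thin rod: I_cm = (1/12)ML² = (1/12)(5.7)(0.77)² = 0.28163 kg·m²; centre at d = 0.72 m, so the parallel axis theorem gives I = 0.28163 + (5.7)(0.72)² = 3.2365 kg·m².
Point mass: I_cm = 0; centre at d = 0.73 m, so the parallel axis theorem gives I = 0 + (2.1)(0.73)² = 1.1191 kg·m².
Total I = 3.2365 + 1.1191 = 4.3556 kg·m².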